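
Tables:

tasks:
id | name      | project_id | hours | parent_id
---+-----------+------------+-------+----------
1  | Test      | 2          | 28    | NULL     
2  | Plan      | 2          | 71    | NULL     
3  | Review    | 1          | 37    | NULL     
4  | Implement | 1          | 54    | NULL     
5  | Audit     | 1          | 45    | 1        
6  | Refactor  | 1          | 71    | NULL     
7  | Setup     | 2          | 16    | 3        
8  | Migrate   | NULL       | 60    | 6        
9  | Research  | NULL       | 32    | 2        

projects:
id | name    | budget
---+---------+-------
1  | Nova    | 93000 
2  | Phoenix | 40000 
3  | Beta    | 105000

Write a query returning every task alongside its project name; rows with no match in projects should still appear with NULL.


LEFT JOIN keeps every row from tasks (the left table); where project_id has no match in projects, the project columns become NULL. Walk through each task:
  - task 1 (Test): project_id=2 -> matches Phoenix
  - task 2 (Plan): project_id=2 -> matches Phoenix
  - task 3 (Review): project_id=1 -> matches Nova
  - task 4 (Implement): project_id=1 -> matches Nova
  - task 5 (Audit): project_id=1 -> matches Nova
  - task 6 (Refactor): project_id=1 -> matches Nova
  - task 7 (Setup): project_id=2 -> matches Phoenix
  - task 8 (Migrate): project_id=NULL, no match -> kept with NULL
  - task 9 (Research): project_id=NULL, no match -> kept with NULL
All 9 rows appear; 2 have NULL project.

SQL:
SELECT a.name, b.name AS project
FROM tasks a
LEFT JOIN projects b ON a.project_id = b.id

Result:
name      | project
----------+--------
Test      | Phoenix
Plan      | Phoenix
Review    | Nova   
Implement | Nova   
Audit     | Nova   
Refactor  | Nova   
Setup     | Phoenix
Migrate   | NULL   
Research  | NULL   


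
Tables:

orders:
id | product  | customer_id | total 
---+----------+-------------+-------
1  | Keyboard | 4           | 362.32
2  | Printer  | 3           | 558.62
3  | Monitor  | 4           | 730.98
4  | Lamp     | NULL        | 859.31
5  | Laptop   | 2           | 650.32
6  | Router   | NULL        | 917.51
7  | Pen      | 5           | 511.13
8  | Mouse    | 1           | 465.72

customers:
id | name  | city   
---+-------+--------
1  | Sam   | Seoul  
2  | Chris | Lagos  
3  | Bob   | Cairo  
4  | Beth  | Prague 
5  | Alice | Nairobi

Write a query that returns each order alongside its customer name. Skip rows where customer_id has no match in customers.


INNER JOIN keeps only orders rows whose customer_id matches an id in customers. Walk through each order:
  - order 1 (Keyboard): customer_id=4 -> matches Beth
  - order 2 (Printer): customer_id=3 -> matches Bob
  - order 3 (Monitor): customer_id=4 -> matches Beth
  - order 4 (Lamp): customer_id=NULL, no match -> dropped
  - order 5 (Laptop): customer_id=2 -> matches Chris
  - order 6 (Router): customer_id=NULL, no match -> dropped
  - order 7 (Pen): customer_id=5 -> matches Alice
  - order 8 (Mouse): customer_id=1 -> matches Sam
So 2 of 8 rows are dropped.

SQL:
SELECT a.product, b.name AS customer
FROM orders a
INNER JOIN customers b ON a.customer_id = b.id

Result:
product  | customer
---------+---------
Keyboard | Beth    
Printer  | Bob     
Monitor  | Beth    
Laptop   | Chris   
Pen      | Alice   
Mouse    | Sam     


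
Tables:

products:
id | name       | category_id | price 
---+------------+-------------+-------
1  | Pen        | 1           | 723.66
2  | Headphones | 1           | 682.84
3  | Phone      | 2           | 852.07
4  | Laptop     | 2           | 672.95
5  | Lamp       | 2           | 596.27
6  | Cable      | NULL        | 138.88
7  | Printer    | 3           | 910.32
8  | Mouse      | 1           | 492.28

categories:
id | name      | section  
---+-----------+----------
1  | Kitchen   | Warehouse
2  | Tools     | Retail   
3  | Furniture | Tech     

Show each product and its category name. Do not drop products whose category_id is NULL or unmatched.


LEFT JOIN keeps every row from products (the left table); where category_id has no match in categories, the category columns become NULL. Walk through each product:
  - product 1 (Pen): category_id=1 -> matches Kitchen
  - product 2 (Headphones): category_id=1 -> matches Kitchen
  - product 3 (Phone): category_id=2 -> matches Tools
  - product 4 (Laptop): category_id=2 -> matches Tools
  - product 5 (Lamp): category_id=2 -> matches Tools
  - product 6 (Cable): category_id=NULL, no match -> kept with NULL
  - product 7 (Printer): category_id=3 -> matches Furniture
  - product 8 (Mouse): category_id=1 -> matches Kitchen
All 8 rows appear; 1 has NULL category.

SQL:
SELECT a.name, b.name AS category
FROM products a
LEFT JOIN categories b ON a.category_id = b.id

Result:
name       | category 
-----------+----------
Pen        | Kitchen  
Headphones | Kitchen  
Phone      | Tools    
Laptop     | Tools    
Lamp       | Tools    
Cable      | NULL     
Printer    | Furniture
Mouse      | Kitchen  


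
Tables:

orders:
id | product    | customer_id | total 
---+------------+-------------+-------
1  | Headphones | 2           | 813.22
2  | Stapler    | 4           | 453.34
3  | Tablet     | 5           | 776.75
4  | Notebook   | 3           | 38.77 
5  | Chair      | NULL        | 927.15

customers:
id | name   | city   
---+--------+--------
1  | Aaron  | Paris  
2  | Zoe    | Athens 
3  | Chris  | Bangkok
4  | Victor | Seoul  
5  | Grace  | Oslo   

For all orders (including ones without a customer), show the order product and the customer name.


LEFT JOIN keeps every row from orders (the left table); where customer_id has no match in customers, the customer columns become NULL. Walk through each order:
  - order 1 (Headphones): customer_id=2 -> matches Zoe
  - order 2 (Stapler): customer_id=4 -> matches Victor
  - order 3 (Tablet): customer_id=5 -> matches Grace
  - order 4 (Notebook): customer_id=3 -> matches Chris
  - order 5 (Chair): customer_id=NULL, no match -> kept with NULL
All 5 rows appear; 1 has NULL customer.

SQL:
SELECT a.product, b.name AS customer
FROM orders a
LEFT JOIN customers b ON a.customer_id = b.id

Result:
product    | customer
-----------+---------
Headphones | Zoe     
Stapler    | Victor  
Tablet     | Grace   
Notebook   | Chris   
Chair      | NULL    


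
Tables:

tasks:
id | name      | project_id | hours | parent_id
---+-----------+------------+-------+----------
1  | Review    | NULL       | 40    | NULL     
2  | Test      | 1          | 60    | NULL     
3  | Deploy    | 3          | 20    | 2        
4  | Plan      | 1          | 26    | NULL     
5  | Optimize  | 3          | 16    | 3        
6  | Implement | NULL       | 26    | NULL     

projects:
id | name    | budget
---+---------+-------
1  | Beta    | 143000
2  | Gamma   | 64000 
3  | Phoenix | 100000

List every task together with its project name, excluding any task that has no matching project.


INNER JOIN keeps only tasks rows whose project_id matches an id in projects. Walk through each task:
  - task 1 (Review): project_id=NULL, no match -> dropped
  - task 2 (Test): project_id=1 -> matches Beta
  - task 3 (Deploy): project_id=3 -> matches Phoenix
  - task 4 (Plan): project_id=1 -> matches Beta
  - task 5 (Optimize): project_id=3 -> matches Phoenix
  - task 6 (Implement): project_id=NULL, no match -> dropped
So 2 of 6 rows are dropped.

SQL:
SELECT a.name, b.name AS project
FROM tasks a
INNER JOIN projects b ON a.project_id = b.id

Result:
name     | project
---------+--------
Test     | Beta   
Deploy   | Phoenix
Plan     | Beta   
Optimize | Phoenix


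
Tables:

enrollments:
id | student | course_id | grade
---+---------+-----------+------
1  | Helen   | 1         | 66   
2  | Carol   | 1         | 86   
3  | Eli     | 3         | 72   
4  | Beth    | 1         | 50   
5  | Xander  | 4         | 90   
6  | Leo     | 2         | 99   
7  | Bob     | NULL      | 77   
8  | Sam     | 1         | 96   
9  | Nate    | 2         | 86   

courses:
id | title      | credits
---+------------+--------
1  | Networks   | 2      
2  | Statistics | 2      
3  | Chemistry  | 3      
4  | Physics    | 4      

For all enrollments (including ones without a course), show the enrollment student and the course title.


LEFT JOIN keeps every row from enrollments (the left table); where course_id has no match in courses, the course columns become NULL. Walk through each enrollment:
  - enrollment 1 (Helen): course_id=1 -> matches Networks
  - enrollment 2 (Carol): course_id=1 -> matches Networks
  - enrollment 3 (Eli): course_id=3 -> matches Chemistry
  - enrollment 4 (Beth): course_id=1 -> matches Networks
  - enrollment 5 (Xander): course_id=4 -> matches Physics
  - enrollment 6 (Leo): course_id=2 -> matches Statistics
  - enrollment 7 (Bob): course_id=NULL, no match -> kept with NULL
  - enrollment 8 (Sam): course_id=1 -> matches Networks
  - enrollment 9 (Nate): course_id=2 -> matches Statistics
All 9 rows appear; 1 has NULL course.

SQL:
SELECT a.student, b.title AS course
FROM enrollments a
LEFT JOIN courses b ON a.course_id = b.id

Result:
student | course    
--------+-----------
Helen   | Networks  
Carol   | Networks  
Eli     | Chemistry 
Beth    | Networks  
Xander  | Physics   
Leo     | Statistics
Bob     | NULL      
Sam     | Networks  
Nate    | Statistics


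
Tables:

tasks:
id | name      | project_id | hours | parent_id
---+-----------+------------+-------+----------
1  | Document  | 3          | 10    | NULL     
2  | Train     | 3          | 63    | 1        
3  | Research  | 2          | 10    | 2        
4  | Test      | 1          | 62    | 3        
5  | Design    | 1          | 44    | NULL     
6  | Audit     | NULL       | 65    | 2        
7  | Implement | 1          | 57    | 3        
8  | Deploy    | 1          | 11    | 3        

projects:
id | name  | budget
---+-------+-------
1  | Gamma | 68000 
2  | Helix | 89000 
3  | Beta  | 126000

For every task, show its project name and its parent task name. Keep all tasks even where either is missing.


Two LEFT JOINs from the same base table tasks: one to projects via project_id, one to tasks itself via parent_id. Both are LEFT so every task is preserved.
Match against projects:
  - task 1 (Document): project_id=3 -> matches Beta
  - task 2 (Train): project_id=3 -> matches Beta
  - task 3 (Research): project_id=2 -> matches Helix
  - task 4 (Test): project_id=1 -> matches Gamma
  - task 5 (Design): project_id=1 -> matches Gamma
  - task 6 (Audit): project_id=NULL, no match -> kept with NULL
  - task 7 (Implement): project_id=1 -> matches Gamma
  - task 8 (Deploy): project_id=1 -> matches Gamma
Match against tasks (self):
  - task 1 (Document): parent_id=NULL -> NULL
  - task 2 (Train): parent_id=1 -> Document
  - task 3 (Research): parent_id=2 -> Train
  - task 4 (Test): parent_id=3 -> Research
  - task 5 (Design): parent_id=NULL -> NULL
  - task 6 (Audit): parent_id=2 -> Train
  - task 7 (Implement): parent_id=3 -> Research
  - task 8 (Deploy): parent_id=3 -> Research

SQL:
SELECT a.name, b.name AS project, c.name AS parent
FROM tasks a
LEFT JOIN projects b ON a.project_id = b.id
LEFT JOIN tasks c ON a.parent_id = c.id

Result:
name      | project | parent  
----------+---------+---------
Document  | Beta    | NULL    
Train     | Beta    | Document
Research  | Helix   | Train   
Test      | Gamma   | Research
Design    | Gamma   | NULL    
Audit     | NULL    | Train   
Implement | Gamma   | Research
Deploy    | Gamma   | Research


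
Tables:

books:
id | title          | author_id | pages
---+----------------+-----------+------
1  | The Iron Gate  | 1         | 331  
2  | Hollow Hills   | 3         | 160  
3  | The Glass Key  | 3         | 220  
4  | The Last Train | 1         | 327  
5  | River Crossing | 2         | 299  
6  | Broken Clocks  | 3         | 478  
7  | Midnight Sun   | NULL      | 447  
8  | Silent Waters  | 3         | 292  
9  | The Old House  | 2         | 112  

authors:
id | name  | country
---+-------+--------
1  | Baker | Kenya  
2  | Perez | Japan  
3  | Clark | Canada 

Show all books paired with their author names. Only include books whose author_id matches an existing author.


INNER JOIN keeps only books rows whose author_id matches an id in authors. Walk through each book:
  - book 1 (The Iron Gate): author_id=1 -> matches Baker
  - book 2 (Hollow Hills): author_id=3 -> matches Clark
  - book 3 (The Glass Key): author_id=3 -> matches Clark
  - book 4 (The Last Train): author_id=1 -> matches Baker
  - book 5 (River Crossing): author_id=2 -> matches Perez
  - book 6 (Broken Clocks): author_id=3 -> matches Clark
  - book 7 (Midnight Sun): author_id=NULL, no match -> dropped
  - book 8 (Silent Waters): author_id=3 -> matches Clark
  - book 9 (The Old House): author_id=2 -> matches Perez
So 1 of 9 rows is dropped.

SQL:
SELECT a.title, b.name AS author
FROM books a
INNER JOIN authors b ON a.author_id = b.id

Result:
title          | author
---------------+-------
The Iron Gate  | Baker 
Hollow Hills   | Clark 
The Glass Key  | Clark 
The Last Train | Baker 
River Crossing | Perez 
Broken Clocks  | Clark 
Silent Waters  | Clark 
The Old House  | Perez 


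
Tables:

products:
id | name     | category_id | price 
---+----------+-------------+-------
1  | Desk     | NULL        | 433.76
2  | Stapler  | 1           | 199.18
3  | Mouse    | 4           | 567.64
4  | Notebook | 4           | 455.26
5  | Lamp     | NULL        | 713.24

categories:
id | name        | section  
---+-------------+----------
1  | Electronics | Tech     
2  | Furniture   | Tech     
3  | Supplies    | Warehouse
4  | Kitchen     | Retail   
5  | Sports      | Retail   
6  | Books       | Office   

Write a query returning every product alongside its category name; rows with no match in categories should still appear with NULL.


LEFT JOIN keeps every row from products (the left table); where category_id has no match in categories, the category columns become NULL. Walk through each product:
  - product 1 (Desk): category_id=NULL, no match -> kept with NULL
  - product 2 (Stapler): category_id=1 -> matches Electronics
  - product 3 (Mouse): category_id=4 -> matches Kitchen
  - product 4 (Notebook): category_id=4 -> matches Kitchen
  - product 5 (Lamp): category_id=NULL, no match -> kept with NULL
All 5 rows appear; 2 have NULL category.

SQL:
SELECT a.name, b.name AS category
FROM products a
LEFT JOIN categories b ON a.category_id = b.id

Result:
name     | category   
---------+------------
Desk     | NULL       
Stapler  | Electronics
Mouse    | Kitchen    
Notebook | Kitchen    
Lamp     | NULL       


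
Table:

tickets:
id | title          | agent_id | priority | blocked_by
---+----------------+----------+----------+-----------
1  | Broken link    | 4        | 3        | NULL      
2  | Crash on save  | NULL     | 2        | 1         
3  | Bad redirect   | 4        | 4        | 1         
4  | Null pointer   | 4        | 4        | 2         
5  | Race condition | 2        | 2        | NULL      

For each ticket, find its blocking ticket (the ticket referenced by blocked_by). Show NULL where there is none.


This is a self-join: tickets is joined to a second copy of itself, matching each row's blocked_by to another row's id. Use LEFT JOIN so rows with blocked_by=NULL are kept.
  - ticket 1 (Broken link): blocked_by=NULL -> NULL
  - ticket 2 (Crash on save): blocked_by=1 -> Broken link
  - ticket 3 (Bad redirect): blocked_by=1 -> Broken link
  - ticket 4 (Null pointer): blocked_by=2 -> Crash on save
  - ticket 5 (Race condition): blocked_by=NULL -> NULL

SQL:
SELECT a.title AS item, b.title AS blocked_by
FROM tickets a
LEFT JOIN tickets b ON a.blocked_by = b.id

Result:
item           | blocked_by   
---------------+--------------
Broken link    | NULL         
Crash on save  | Broken link  
Bad redirect   | Broken link  
Null pointer   | Crash on save
Race condition | NULL         


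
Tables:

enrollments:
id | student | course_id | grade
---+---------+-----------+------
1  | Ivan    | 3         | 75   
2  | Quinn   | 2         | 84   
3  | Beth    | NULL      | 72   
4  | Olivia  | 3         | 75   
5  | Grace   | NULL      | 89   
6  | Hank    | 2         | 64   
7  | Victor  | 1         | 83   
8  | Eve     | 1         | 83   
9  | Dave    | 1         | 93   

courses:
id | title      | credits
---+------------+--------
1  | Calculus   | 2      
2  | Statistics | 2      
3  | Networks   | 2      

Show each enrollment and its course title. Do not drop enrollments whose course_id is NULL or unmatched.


LEFT JOIN keeps every row from enrollments (the left table); where course_id has no match in courses, the course columns become NULL. Walk through each enrollment:
  - enrollment 1 (Ivan): course_id=3 -> matches Networks
  - enrollment 2 (Quinn): course_id=2 -> matches Statistics
  - enrollment 3 (Beth): course_id=NULL, no match -> kept with NULL
  - enrollment 4 (Olivia): course_id=3 -> matches Networks
  - enrollment 5 (Grace): course_id=NULL, no match -> kept with NULL
  - enrollment 6 (Hank): course_id=2 -> matches Statistics
  - enrollment 7 (Victor): course_id=1 -> matches Calculus
  - enrollment 8 (Eve): course_id=1 -> matches Calculus
  - enrollment 9 (Dave): course_id=1 -> matches Calculus
All 9 rows appear; 2 have NULL course.

SQL:
SELECT a.student, b.title AS course
FROM enrollments a
LEFT JOIN courses b ON a.course_id = b.id

Result:
student | course    
--------+-----------
Ivan    | Networks  
Quinn   | Statistics
Beth    | NULL      
Olivia  | Networks  
Grace   | NULL      
Hank    | Statistics
Victor  | Calculus  
Eve     | Calculus  
Dave    | Calculus  


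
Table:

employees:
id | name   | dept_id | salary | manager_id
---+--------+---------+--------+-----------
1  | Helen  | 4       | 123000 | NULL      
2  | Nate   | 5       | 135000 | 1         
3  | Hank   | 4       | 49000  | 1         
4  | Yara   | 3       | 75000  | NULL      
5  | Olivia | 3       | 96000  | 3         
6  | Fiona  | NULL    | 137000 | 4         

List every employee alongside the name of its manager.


This is a self-join: employees is joined to a second copy of itself, matching each row's manager_id to another row's id. Use LEFT JOIN so rows with manager_id=NULL are kept.
  - employee 1 (Helen): manager_id=NULL -> NULL
  - employee 2 (Nate): manager_id=1 -> Helen
  - employee 3 (Hank): manager_id=1 -> Helen
  - employee 4 (Yara): manager_id=NULL -> NULL
  - employee 5 (Olivia): manager_id=3 -> Hank
  - employee 6 (Fiona): manager_id=4 -> Yara

SQL:
SELECT a.name AS item, b.name AS manager
FROM employees a
LEFT JOIN employees b ON a.manager_id = b.id

Result:
item   | manager
-------+--------
Helen  | NULL   
Nate   | Helen  
Hank   | Helen  
Yara   | NULL   
Olivia | Hank   
Fiona  | Yara   


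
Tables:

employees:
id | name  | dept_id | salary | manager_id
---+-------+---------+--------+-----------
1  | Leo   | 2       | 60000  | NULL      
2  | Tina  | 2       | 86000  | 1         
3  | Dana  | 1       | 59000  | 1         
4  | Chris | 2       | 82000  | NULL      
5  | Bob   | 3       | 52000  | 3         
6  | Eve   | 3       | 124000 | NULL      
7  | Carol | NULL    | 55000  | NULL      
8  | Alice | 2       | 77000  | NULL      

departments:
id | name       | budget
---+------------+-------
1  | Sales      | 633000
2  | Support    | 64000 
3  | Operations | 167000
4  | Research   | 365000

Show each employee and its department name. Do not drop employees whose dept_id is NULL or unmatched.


LEFT JOIN keeps every row from employees (the left table); where dept_id has no match in departments, the department columns become NULL. Walk through each employee:
  - employee 1 (Leo): dept_id=2 -> matches Support
  - employee 2 (Tina): dept_id=2 -> matches Support
  - employee 3 (Dana): dept_id=1 -> matches Sales
  - employee 4 (Chris): dept_id=2 -> matches Support
  - employee 5 (Bob): dept_id=3 -> matches Operations
  - employee 6 (Eve): dept_id=3 -> matches Operations
  - employee 7 (Carol): dept_id=NULL, no match -> kept with NULL
  - employee 8 (Alice): dept_id=2 -> matches Support
All 8 rows appear; 1 has NULL department.

SQL:
SELECT a.name, b.name AS department
FROM employees a
LEFT JOIN departments b ON a.dept_id = b.id

Result:
name  | department
------+-----------
Leo   | Support   
Tina  | Support   
Dana  | Sales     
Chris | Support   
Bob   | Operations
Eve   | Operations
Carol | NULL      
Alice | Support   


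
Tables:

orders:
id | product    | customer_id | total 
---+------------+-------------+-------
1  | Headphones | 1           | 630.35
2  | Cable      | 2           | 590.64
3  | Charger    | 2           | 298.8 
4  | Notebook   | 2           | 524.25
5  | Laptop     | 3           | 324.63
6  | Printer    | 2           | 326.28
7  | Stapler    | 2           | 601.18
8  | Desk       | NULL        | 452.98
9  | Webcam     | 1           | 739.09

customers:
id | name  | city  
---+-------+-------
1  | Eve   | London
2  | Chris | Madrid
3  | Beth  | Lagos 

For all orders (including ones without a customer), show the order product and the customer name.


LEFT JOIN keeps every row from orders (the left table); where customer_id has no match in customers, the customer columns become NULL. Walk through each order:
  - order 1 (Headphones): customer_id=1 -> matches Eve
  - order 2 (Cable): customer_id=2 -> matches Chris
  - order 3 (Charger): customer_id=2 -> matches Chris
  - order 4 (Notebook): customer_id=2 -> matches Chris
  - order 5 (Laptop): customer_id=3 -> matches Beth
  - order 6 (Printer): customer_id=2 -> matches Chris
  - order 7 (Stapler): customer_id=2 -> matches Chris
  - order 8 (Desk): customer_id=NULL, no match -> kept with NULL
  - order 9 (Webcam): customer_id=1 -> matches Eve
All 9 rows appear; 1 has NULL customer.

SQL:
SELECT a.product, b.name AS customer
FROM orders a
LEFT JOIN customers b ON a.customer_id = b.id

Result:
product    | customer
-----------+---------
Headphones | Eve     
Cable      | Chris   
Charger    | Chris   
Notebook   | Chris   
Laptop     | Beth    
Printer    | Chris   
Stapler    | Chris   
Desk       | NULL    
Webcam     | Eve     


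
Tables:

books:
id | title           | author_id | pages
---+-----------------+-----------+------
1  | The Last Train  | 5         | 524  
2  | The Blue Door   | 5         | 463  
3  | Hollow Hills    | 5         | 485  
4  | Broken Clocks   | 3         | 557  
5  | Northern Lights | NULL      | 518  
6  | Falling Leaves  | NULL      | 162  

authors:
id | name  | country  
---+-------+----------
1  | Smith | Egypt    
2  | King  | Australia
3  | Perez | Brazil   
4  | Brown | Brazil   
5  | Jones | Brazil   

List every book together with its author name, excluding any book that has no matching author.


INNER JOIN keeps only books rows whose author_id matches an id in authors. Walk through each book:
  - book 1 (The Last Train): author_id=5 -> matches Jones
  - book 2 (The Blue Door): author_id=5 -> matches Jones
  - book 3 (Hollow Hills): author_id=5 -> matches Jones
  - book 4 (Broken Clocks): author_id=3 -> matches Perez
  - book 5 (Northern Lights): author_id=NULL, no match -> dropped
  - book 6 (Falling Leaves): author_id=NULL, no match -> dropped
So 2 of 6 rows are dropped.

SQL:
SELECT a.title, b.name AS author
FROM books a
INNER JOIN authors b ON a.author_id = b.id

Result:
title          | author
---------------+-------
The Last Train | Jones 
The Blue Door  | Jones 
Hollow Hills   | Jones 
Broken Clocks  | Perez 


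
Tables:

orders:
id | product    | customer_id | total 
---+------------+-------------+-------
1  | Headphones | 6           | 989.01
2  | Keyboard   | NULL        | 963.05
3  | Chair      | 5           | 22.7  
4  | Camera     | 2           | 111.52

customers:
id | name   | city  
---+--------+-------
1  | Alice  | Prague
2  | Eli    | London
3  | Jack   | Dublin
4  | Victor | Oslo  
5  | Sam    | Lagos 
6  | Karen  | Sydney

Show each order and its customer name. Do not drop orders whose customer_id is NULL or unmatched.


LEFT JOIN keeps every row from orders (the left table); where customer_id has no match in customers, the customer columns become NULL. Walk through each order:
  - order 1 (Headphones): customer_id=6 -> matches Karen
  - order 2 (Keyboard): customer_id=NULL, no match -> kept with NULL
  - order 3 (Chair): customer_id=5 -> matches Sam
  - order 4 (Camera): customer_id=2 -> matches Eli
All 4 rows appear; 1 has NULL customer.

SQL:
SELECT a.product, b.name AS customer
FROM orders a
LEFT JOIN customers b ON a.customer_id = b.id

Result:
product    | customer
-----------+---------
Headphones | Karen   
Keyboard   | NULL    
Chair      | Sam     
Camera     | Eli     


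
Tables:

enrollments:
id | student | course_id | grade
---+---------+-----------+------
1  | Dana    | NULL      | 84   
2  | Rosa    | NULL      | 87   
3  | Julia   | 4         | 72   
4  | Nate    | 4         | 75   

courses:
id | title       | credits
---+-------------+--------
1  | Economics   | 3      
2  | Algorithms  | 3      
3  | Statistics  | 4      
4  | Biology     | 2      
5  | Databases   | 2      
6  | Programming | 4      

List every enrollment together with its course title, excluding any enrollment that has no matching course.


INNER JOIN keeps only enrollments rows whose course_id matches an id in courses. Walk through each enrollment:
  - enrollment 1 (Dana): course_id=NULL, no match -> dropped
  - enrollment 2 (Rosa): course_id=NULL, no match -> dropped
  - enrollment 3 (Julia): course_id=4 -> matches Biology
  - enrollment 4 (Nate): course_id=4 -> matches Biology
So 2 of 4 rows are dropped.

SQL:
SELECT a.student, b.title AS course
FROM enrollments a
INNER JOIN courses b ON a.course_id = b.id

Result:
student | course 
--------+--------
Julia   | Biology
Nate    | Biology


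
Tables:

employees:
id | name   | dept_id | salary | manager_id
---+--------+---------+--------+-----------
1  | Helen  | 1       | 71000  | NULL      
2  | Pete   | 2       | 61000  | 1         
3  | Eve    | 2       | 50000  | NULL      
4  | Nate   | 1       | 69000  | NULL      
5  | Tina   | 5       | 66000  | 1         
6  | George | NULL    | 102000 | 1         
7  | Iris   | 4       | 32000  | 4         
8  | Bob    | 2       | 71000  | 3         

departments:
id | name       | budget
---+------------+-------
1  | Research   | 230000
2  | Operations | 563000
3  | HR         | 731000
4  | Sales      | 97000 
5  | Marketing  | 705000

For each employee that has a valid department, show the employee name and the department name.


INNER JOIN keeps only employees rows whose dept_id matches an id in departments. Walk through each employee:
  - employee 1 (Helen): dept_id=1 -> matches Research
  - employee 2 (Pete): dept_id=2 -> matches Operations
  - employee 3 (Eve): dept_id=2 -> matches Operations
  - employee 4 (Nate): dept_id=1 -> matches Research
  - employee 5 (Tina): dept_id=5 -> matches Marketing
  - employee 6 (George): dept_id=NULL, no match -> dropped
  - employee 7 (Iris): dept_id=4 -> matches Sales
  - employee 8 (Bob): dept_id=2 -> matches Operations
So 1 of 8 rows is dropped.

SQL:
SELECT a.name, b.name AS department
FROM employees a
INNER JOIN departments b ON a.dept_id = b.id

Result:
name  | department
------+-----------
Helen | Research  
Pete  | Operations
Eve   | Operations
Nate  | Research  
Tina  | Marketing 
Iris  | Sales     
Bob   | Operations


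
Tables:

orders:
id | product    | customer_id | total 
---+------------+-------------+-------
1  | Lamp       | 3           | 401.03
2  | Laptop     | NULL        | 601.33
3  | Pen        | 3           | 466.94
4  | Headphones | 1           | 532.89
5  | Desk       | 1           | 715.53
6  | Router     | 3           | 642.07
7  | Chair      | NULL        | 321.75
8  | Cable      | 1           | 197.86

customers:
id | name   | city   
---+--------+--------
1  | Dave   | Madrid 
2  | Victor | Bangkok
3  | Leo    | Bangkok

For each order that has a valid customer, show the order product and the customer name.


INNER JOIN keeps only orders rows whose customer_id matches an id in customers. Walk through each order:
  - order 1 (Lamp): customer_id=3 -> matches Leo
  - order 2 (Laptop): customer_id=NULL, no match -> dropped
  - order 3 (Pen): customer_id=3 -> matches Leo
  - order 4 (Headphones): customer_id=1 -> matches Dave
  - order 5 (Desk): customer_id=1 -> matches Dave
  - order 6 (Router): customer_id=3 -> matches Leo
  - order 7 (Chair): customer_id=NULL, no match -> dropped
  - order 8 (Cable): customer_id=1 -> matches Dave
So 2 of 8 rows are dropped.

SQL:
SELECT a.product, b.name AS customer
FROM orders a
INNER JOIN customers b ON a.customer_id = b.id

Result:
product    | customer
-----------+---------
Lamp       | Leo     
Pen        | Leo     
Headphones | Dave    
Desk       | Dave    
Router     | Leo     
Cable      | Dave    


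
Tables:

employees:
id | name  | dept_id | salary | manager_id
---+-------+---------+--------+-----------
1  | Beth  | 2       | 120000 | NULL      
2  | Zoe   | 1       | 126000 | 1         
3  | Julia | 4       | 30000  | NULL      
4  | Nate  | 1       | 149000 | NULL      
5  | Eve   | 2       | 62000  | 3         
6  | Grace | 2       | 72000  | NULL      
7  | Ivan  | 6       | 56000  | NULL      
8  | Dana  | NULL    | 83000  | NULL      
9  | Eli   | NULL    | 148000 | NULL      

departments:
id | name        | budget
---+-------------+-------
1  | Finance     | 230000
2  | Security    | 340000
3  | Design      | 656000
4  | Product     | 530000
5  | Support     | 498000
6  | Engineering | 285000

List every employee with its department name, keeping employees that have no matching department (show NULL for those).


LEFT JOIN keeps every row from employees (the left table); where dept_id has no match in departments, the department columns become NULL. Walk through each employee:
  - employee 1 (Beth): dept_id=2 -> matches Security
  - employee 2 (Zoe): dept_id=1 -> matches Finance
  - employee 3 (Julia): dept_id=4 -> matches Product
  - employee 4 (Nate): dept_id=1 -> matches Finance
  - employee 5 (Eve): dept_id=2 -> matches Security
  - employee 6 (Grace): dept_id=2 -> matches Security
  - employee 7 (Ivan): dept_id=6 -> matches Engineering
  - employee 8 (Dana): dept_id=NULL, no match -> kept with NULL
  - employee 9 (Eli): dept_id=NULL, no match -> kept with NULL
All 9 rows appear; 2 have NULL department.

SQL:
SELECT a.name, b.name AS department
FROM employees a
LEFT JOIN departments b ON a.dept_id = b.id

Result:
name  | department 
------+------------
Beth  | Security   
Zoe   | Finance    
Julia | Product    
Nate  | Finance    
Eve   | Security   
Grace | Security   
Ivan  | Engineering
Dana  | NULL       
Eli   | NULL       


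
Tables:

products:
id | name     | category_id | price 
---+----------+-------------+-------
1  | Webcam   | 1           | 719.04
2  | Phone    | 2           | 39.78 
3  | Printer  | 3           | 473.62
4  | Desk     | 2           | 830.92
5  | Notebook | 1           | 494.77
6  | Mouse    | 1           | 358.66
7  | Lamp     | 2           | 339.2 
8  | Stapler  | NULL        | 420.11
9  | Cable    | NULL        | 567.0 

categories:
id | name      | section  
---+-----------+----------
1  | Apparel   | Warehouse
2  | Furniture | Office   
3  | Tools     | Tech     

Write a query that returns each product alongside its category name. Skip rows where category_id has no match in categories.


INNER JOIN keeps only products rows whose category_id matches an id in categories. Walk through each product:
  - product 1 (Webcam): category_id=1 -> matches Apparel
  - product 2 (Phone): category_id=2 -> matches Furniture
  - product 3 (Printer): category_id=3 -> matches Tools
  - product 4 (Desk): category_id=2 -> matches Furniture
  - product 5 (Notebook): category_id=1 -> matches Apparel
  - product 6 (Mouse): category_id=1 -> matches Apparel
  - product 7 (Lamp): category_id=2 -> matches Furniture
  - product 8 (Stapler): category_id=NULL, no match -> dropped
  - product 9 (Cable): category_id=NULL, no match -> dropped
So 2 of 9 rows are dropped.

SQL:
SELECT a.name, b.name AS category
FROM products a
INNER JOIN categories b ON a.category_id = b.id

Result:
name     | category 
---------+----------
Webcam   | Apparel  
Phone    | Furniture
Printer  | Tools    
Desk     | Furniture
Notebook | Apparel  
Mouse    | Apparel  
Lamp     | Furniture


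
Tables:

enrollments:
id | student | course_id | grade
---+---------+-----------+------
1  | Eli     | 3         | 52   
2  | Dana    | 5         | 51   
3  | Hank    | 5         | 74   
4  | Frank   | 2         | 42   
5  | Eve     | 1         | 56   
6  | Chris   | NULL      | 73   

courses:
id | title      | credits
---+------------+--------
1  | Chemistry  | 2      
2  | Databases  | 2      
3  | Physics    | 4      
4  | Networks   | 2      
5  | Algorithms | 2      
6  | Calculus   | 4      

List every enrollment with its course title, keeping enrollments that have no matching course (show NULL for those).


LEFT JOIN keeps every row from enrollments (the left table); where course_id has no match in courses, the course columns become NULL. Walk through each enrollment:
  - enrollment 1 (Eli): course_id=3 -> matches Physics
  - enrollment 2 (Dana): course_id=5 -> matches Algorithms
  - enrollment 3 (Hank): course_id=5 -> matches Algorithms
  - enrollment 4 (Frank): course_id=2 -> matches Databases
  - enrollment 5 (Eve): course_id=1 -> matches Chemistry
  - enrollment 6 (Chris): course_id=NULL, no match -> kept with NULL
All 6 rows appear; 1 has NULL course.

SQL:
SELECT a.student, b.title AS course
FROM enrollments a
LEFT JOIN courses b ON a.course_id = b.id

Result:
student | course    
--------+-----------
Eli     | Physics   
Dana    | Algorithms
Hank    | Algorithms
Frank   | Databases 
Eve     | Chemistry 
Chris   | NULL      


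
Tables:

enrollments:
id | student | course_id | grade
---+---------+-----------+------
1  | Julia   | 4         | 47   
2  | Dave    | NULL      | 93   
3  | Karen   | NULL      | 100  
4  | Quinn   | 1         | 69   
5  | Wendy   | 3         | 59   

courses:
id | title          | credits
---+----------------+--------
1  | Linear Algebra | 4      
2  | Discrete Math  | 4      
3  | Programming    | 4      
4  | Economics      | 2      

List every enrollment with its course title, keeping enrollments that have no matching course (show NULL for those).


LEFT JOIN keeps every row from enrollments (the left table); where course_id has no match in courses, the course columns become NULL. Walk through each enrollment:
  - enrollment 1 (Julia): course_id=4 -> matches Economics
  - enrollment 2 (Dave): course_id=NULL, no match -> kept with NULL
  - enrollment 3 (Karen): course_id=NULL, no match -> kept with NULL
  - enrollment 4 (Quinn): course_id=1 -> matches Linear Algebra
  - enrollment 5 (Wendy): course_id=3 -> matches Programming
All 5 rows appear; 2 have NULL course.

SQL:
SELECT a.student, b.title AS course
FROM enrollments a
LEFT JOIN courses b ON a.course_id = b.id

Result:
student | course        
--------+---------------
Julia   | Economics     
Dave    | NULL          
Karen   | NULL          
Quinn   | Linear Algebra
Wendy   | Programming   


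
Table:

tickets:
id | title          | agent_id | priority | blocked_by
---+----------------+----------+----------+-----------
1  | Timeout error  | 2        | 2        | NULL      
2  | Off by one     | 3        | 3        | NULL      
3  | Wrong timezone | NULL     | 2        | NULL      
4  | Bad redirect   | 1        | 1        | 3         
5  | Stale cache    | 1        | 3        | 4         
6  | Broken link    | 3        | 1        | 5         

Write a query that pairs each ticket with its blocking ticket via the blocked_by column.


This is a self-join: tickets is joined to a second copy of itself, matching each row's blocked_by to another row's id. Use LEFT JOIN so rows with blocked_by=NULL are kept.
  - ticket 1 (Timeout error): blocked_by=NULL -> NULL
  - ticket 2 (Off by one): blocked_by=NULL -> NULL
  - ticket 3 (Wrong timezone): blocked_by=NULL -> NULL
  - ticket 4 (Bad redirect): blocked_by=3 -> Wrong timezone
  - ticket 5 (Stale cache): blocked_by=4 -> Bad redirect
  - ticket 6 (Broken link): blocked_by=5 -> Stale cache

SQL:
SELECT a.title AS item, b.title AS blocked_by
FROM tickets a
LEFT JOIN tickets b ON a.blocked_by = b.id

Result:
item           | blocked_by    
---------------+---------------
Timeout error  | NULL          
Off by one     | NULL          
Wrong timezone | NULL          
Bad redirect   | Wrong timezone
Stale cache    | Bad redirect  
Broken link    | Stale cache   


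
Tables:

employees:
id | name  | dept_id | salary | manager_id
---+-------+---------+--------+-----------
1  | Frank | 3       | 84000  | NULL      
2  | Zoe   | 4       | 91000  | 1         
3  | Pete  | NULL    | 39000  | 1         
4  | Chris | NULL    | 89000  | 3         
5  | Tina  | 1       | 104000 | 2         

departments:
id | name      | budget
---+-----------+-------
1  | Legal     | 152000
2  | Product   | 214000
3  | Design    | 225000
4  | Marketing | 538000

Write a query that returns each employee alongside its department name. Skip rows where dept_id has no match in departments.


INNER JOIN keeps only employees rows whose dept_id matches an id in departments. Walk through each employee:
  - employee 1 (Frank): dept_id=3 -> matches Design
  - employee 2 (Zoe): dept_id=4 -> matches Marketing
  - employee 3 (Pete): dept_id=NULL, no match -> dropped
  - employee 4 (Chris): dept_id=NULL, no match -> dropped
  - employee 5 (Tina): dept_id=1 -> matches Legal
So 2 of 5 rows are dropped.

SQL:
SELECT a.name, b.name AS department
FROM employees a
INNER JOIN departments b ON a.dept_id = b.id

Result:
name  | department
------+-----------
Frank | Design    
Zoe   | Marketing 
Tina  | Legal     


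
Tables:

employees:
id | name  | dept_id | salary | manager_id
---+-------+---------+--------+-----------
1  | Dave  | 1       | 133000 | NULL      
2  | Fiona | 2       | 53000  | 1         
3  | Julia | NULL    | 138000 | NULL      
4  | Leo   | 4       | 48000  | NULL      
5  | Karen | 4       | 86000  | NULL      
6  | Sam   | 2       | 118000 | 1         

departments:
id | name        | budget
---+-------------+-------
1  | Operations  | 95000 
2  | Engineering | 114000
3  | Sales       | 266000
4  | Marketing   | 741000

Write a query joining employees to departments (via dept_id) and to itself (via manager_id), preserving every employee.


Two LEFT JOINs from the same base table employees: one to departments via dept_id, one to employees itself via manager_id. Both are LEFT so every employee is preserved.
Match against departments:
  - employee 1 (Dave): dept_id=1 -> matches Operations
  - employee 2 (Fiona): dept_id=2 -> matches Engineering
  - employee 3 (Julia): dept_id=NULL, no match -> kept with NULL
  - employee 4 (Leo): dept_id=4 -> matches Marketing
  - employee 5 (Karen): dept_id=4 -> matches Marketing
  - employee 6 (Sam): dept_id=2 -> matches Engineering
Match against employees (self):
  - employee 1 (Dave): manager_id=NULL -> NULL
  - employee 2 (Fiona): manager_id=1 -> Dave
  - employee 3 (Julia): manager_id=NULL -> NULL
  - employee 4 (Leo): manager_id=NULL -> NULL
  - employee 5 (Karen): manager_id=NULL -> NULL
  - employee 6 (Sam): manager_id=1 -> Dave

SQL:
SELECT a.name, b.name AS department, c.name AS manager
FROM employees a
LEFT JOIN departments b ON a.dept_id = b.id
LEFT JOIN employees c ON a.manager_id = c.id

Result:
name  | department  | manager
------+-------------+--------
Dave  | Operations  | NULL   
Fiona | Engineering | Dave   
Julia | NULL        | NULL   
Leo   | Marketing   | NULL   
Karen | Marketing   | NULL   
Sam   | Engineering | Dave   


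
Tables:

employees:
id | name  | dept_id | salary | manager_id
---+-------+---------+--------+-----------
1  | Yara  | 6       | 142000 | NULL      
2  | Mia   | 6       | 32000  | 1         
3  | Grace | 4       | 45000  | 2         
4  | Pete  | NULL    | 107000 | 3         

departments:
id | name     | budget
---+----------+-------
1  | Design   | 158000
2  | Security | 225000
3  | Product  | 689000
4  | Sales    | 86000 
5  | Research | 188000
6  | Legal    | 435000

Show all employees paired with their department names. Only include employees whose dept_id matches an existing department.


INNER JOIN keeps only employees rows whose dept_id matches an id in departments. Walk through each employee:
  - employee 1 (Yara): dept_id=6 -> matches Legal
  - employee 2 (Mia): dept_id=6 -> matches Legal
  - employee 3 (Grace): dept_id=4 -> matches Sales
  - employee 4 (Pete): dept_id=NULL, no match -> dropped
So 1 of 4 rows is dropped.

SQL:
SELECT a.name, b.name AS department
FROM employees a
INNER JOIN departments b ON a.dept_id = b.id

Result:
name  | department
------+-----------
Yara  | Legal     
Mia   | Legal     
Grace | Sales     
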